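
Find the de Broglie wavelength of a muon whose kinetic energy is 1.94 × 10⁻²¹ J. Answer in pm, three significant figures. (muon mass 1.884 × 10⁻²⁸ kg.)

p = √(2mKE) = √(2 × 1.884 × 10⁻²⁸ × 1.940 × 10⁻²¹) = 8.550 × 10⁻²⁵ kg·m/s.
λ = h/p = 6.626 × 10⁻³⁴ / 8.550 × 10⁻²⁵ = 7.75 × 10⁻¹⁰ m = 775 pm.

λ = 775 pm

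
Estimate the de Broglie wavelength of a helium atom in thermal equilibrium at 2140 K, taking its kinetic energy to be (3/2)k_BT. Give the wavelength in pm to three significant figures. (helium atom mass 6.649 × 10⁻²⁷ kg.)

KE = (3/2)k_BT = 1.5 × 1.381 × 10⁻²³ × 2140 = 4.433 × 10⁻²⁰ J.
p = √(2mKE) = √(2 × 6.649 × 10⁻²⁷ × 4.433 × 10⁻²⁰) = 2.428 × 10⁻²³ kg·m/s.
λ = h/p = 2.73 × 10⁻¹¹ m = 27.3 pm.

λ = 27.3 pm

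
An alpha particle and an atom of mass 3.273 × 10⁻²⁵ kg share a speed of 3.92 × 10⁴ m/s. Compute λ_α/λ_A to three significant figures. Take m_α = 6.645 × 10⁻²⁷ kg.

At fixed v, p = mv so λ = h/(mv) ∝ 1/m.
λ_α/λ_A = m_A/m_α = 3.273 × 10⁻²⁵/6.645 × 10⁻²⁷ = 49.3.

λ_α/λ_A = 49.3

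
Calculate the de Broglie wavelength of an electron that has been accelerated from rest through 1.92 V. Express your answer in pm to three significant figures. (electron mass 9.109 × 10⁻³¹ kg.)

KE = eV = 1.602 × 10⁻¹⁹ × 1.920 = 3.076 × 10⁻¹⁹ J.
p = √(2mKE) = √(2 × 9.109 × 10⁻³¹ × 3.076 × 10⁻¹⁹) = 7.486 × 10⁻²⁵ kg·m/s.
λ = h/p = 6.626 × 10⁻³⁴ / 7.486 × 10⁻²⁵ = 8.85 × 10⁻¹⁰ m = 885 pm.

λ = 885 pm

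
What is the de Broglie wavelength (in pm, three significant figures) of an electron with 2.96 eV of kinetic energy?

λ = 713 pm

KE = 2.96 eV = 4.742 × 10⁻¹⁹ J.
p = √(2mKE) = √(2 × 9.109 × 10⁻³¹ × 4.742 × 10⁻¹⁹) = 9.295 × 10⁻²⁵ kg·m/s.
λ = h/p = 6.626 × 10⁻³⁴ / 9.295 × 10⁻²⁵ = 7.13 × 10⁻¹⁰ m = 713 pm.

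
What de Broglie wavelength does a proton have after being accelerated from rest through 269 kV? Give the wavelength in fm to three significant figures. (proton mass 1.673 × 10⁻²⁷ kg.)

λ = 55.2 fm

KE = eV = 1.602 × 10⁻¹⁹ × 2.690 × 10⁵ = 4.309 × 10⁻¹⁴ J.
p = √(2mKE) = √(2 × 1.673 × 10⁻²⁷ × 4.309 × 10⁻¹⁴) = 1.201 × 10⁻²⁰ kg·m/s.
λ = h/p = 6.626 × 10⁻³⁴ / 1.201 × 10⁻²⁰ = 5.52 × 10⁻¹⁴ m = 55.2 fm.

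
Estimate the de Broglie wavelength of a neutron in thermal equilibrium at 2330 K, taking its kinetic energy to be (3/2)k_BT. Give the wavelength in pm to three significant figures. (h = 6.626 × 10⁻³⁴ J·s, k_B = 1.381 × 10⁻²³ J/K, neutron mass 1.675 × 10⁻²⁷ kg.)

KE = (3/2)k_BT = 1.5 × 1.381 × 10⁻²³ × 2330 = 4.827 × 10⁻²⁰ J.
p = √(2mKE) = √(2 × 1.675 × 10⁻²⁷ × 4.827 × 10⁻²⁰) = 1.272 × 10⁻²³ kg·m/s.
λ = h/p = 5.21 × 10⁻¹¹ m = 52.1 pm.

λ = 52.1 pm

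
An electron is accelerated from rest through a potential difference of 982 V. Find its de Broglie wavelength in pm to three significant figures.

λ = 39.1 pm

KE = eV = 1.602 × 10⁻¹⁹ × 982.0 = 1.573 × 10⁻¹⁶ J.
p = √(2mKE) = √(2 × 9.109 × 10⁻³¹ × 1.573 × 10⁻¹⁶) = 1.693 × 10⁻²³ kg·m/s.
λ = h/p = 6.626 × 10⁻³⁴ / 1.693 × 10⁻²³ = 3.91 × 10⁻¹¹ m = 39.1 pm.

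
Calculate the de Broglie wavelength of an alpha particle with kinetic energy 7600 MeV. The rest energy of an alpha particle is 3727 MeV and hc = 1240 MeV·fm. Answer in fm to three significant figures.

λ = 0.116 fm

Total energy E = KE + m₀c² = 7600 + 3727 = 11327 MeV.
(pc)² = E² − (m₀c²)² = (11327)² − (3727)² = 1.144 × 10⁸ MeV², so pc = 1.070 × 10⁴ MeV.
λ = hc/(pc) = 1240 MeV·fm / 1.070 × 10⁴ MeV = 0.116 fm.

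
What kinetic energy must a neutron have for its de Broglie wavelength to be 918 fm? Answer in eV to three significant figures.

p = h/λ = 6.626 × 10⁻³⁴ / 9.180 × 10⁻¹³ = 7.218 × 10⁻²² kg·m/s.
KE = p²/(2m) = (7.218 × 10⁻²²)² / (2 × 1.675 × 10⁻²⁷) = 1.555 × 10⁻¹⁶ J = 971 eV.

KE = 971 eV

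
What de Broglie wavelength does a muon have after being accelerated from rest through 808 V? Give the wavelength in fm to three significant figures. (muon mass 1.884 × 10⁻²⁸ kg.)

KE = eV = 1.602 × 10⁻¹⁹ × 808.0 = 1.294 × 10⁻¹⁶ J.
p = √(2mKE) = √(2 × 1.884 × 10⁻²⁸ × 1.294 × 10⁻¹⁶) = 2.208 × 10⁻²² kg·m/s.
λ = h/p = 6.626 × 10⁻³⁴ / 2.208 × 10⁻²² = 3.00 × 10⁻¹² m = 3000 fm.

λ = 3000 fm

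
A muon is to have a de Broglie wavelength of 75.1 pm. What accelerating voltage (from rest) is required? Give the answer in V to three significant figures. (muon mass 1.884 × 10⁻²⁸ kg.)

V = 1.29 V

p = h/λ = 6.626 × 10⁻³⁴ / 7.510 × 10⁻¹¹ = 8.823 × 10⁻²⁴ kg·m/s.
KE = p²/(2m) = 2.066 × 10⁻¹⁹ J.
V = KE/e = 2.066 × 10⁻¹⁹ / (1.602 × 10⁻¹⁹) = 1.29 V.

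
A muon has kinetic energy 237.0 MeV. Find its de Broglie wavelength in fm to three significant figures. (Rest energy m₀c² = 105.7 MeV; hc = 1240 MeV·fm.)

λ = 3.80 fm

Total energy E = KE + m₀c² = 237.0 + 105.7 = 342.7 MeV.
(pc)² = E² − (m₀c²)² = (342.7)² − (105.7)² = 1.063 × 10⁵ MeV², so pc = 326.0 MeV.
λ = hc/(pc) = 1240 MeV·fm / 326.0 MeV = 3.80 fm.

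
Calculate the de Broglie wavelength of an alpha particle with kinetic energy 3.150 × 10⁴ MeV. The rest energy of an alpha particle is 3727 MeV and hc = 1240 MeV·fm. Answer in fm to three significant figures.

Total energy E = KE + m₀c² = 3.150 × 10⁴ + 3727 = 35227 MeV.
(pc)² = E² − (m₀c²)² = (35227)² − (3727)² = 1.227 × 10⁹ MeV², so pc = 3.503 × 10⁴ MeV.
λ = hc/(pc) = 1240 MeV·fm / 3.503 × 10⁴ MeV = 0.0354 fm.

λ = 0.0354 fm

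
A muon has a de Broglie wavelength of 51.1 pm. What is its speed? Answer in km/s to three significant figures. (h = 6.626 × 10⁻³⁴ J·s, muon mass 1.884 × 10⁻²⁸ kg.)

p = h/λ = 6.626 × 10⁻³⁴ / 5.110 × 10⁻¹¹ = 1.297 × 10⁻²³ kg·m/s.
v = p/m = 1.297 × 10⁻²³ / 1.884 × 10⁻²⁸ = 6.88 × 10⁴ m/s = 68.8 km/s.

v = 68.8 km/s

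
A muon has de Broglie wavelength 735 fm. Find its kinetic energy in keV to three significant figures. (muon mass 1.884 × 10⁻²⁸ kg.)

p = h/λ = 6.626 × 10⁻³⁴ / 7.350 × 10⁻¹³ = 9.015 × 10⁻²² kg·m/s.
KE = p²/(2m) = (9.015 × 10⁻²²)² / (2 × 1.884 × 10⁻²⁸) = 2.157 × 10⁻¹⁵ J = 13.5 keV.

KE = 13.5 keV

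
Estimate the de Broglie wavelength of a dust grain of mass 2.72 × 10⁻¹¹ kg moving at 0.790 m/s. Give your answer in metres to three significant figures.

p = mv = 2.72 × 10⁻¹¹ × 0.790 = 2.149 × 10⁻¹¹ kg·m/s.
λ = h/p = 6.626 × 10⁻³⁴ / 2.149 × 10⁻¹¹ = 3.08 × 10⁻²³ m.

λ = 3.08 × 10⁻²³ m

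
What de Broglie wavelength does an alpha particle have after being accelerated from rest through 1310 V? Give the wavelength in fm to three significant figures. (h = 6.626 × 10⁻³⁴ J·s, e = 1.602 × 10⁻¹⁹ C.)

KE = 2eV = 2 × 1.602 × 10⁻¹⁹ × 1310 = 4.197 × 10⁻¹⁶ J.
p = √(2mKE) = √(2 × 6.645 × 10⁻²⁷ × 4.197 × 10⁻¹⁶) = 2.362 × 10⁻²¹ kg·m/s.
λ = h/p = 6.626 × 10⁻³⁴ / 2.362 × 10⁻²¹ = 2.81 × 10⁻¹³ m = 281 fm.

λ = 281 fm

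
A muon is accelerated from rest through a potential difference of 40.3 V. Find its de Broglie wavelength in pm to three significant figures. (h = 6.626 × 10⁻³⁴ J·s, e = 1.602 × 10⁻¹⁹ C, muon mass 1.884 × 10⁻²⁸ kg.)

λ = 13.4 pm

KE = eV = 1.602 × 10⁻¹⁹ × 40.30 = 6.456 × 10⁻¹⁸ J.
p = √(2mKE) = √(2 × 1.884 × 10⁻²⁸ × 6.456 × 10⁻¹⁸) = 4.932 × 10⁻²³ kg·m/s.
λ = h/p = 6.626 × 10⁻³⁴ / 4.932 × 10⁻²³ = 1.34 × 10⁻¹¹ m = 13.4 pm.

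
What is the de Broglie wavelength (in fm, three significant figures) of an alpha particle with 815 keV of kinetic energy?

KE = 815 keV = 1.306 × 10⁻¹³ J.
p = √(2mKE) = √(2 × 6.645 × 10⁻²⁷ × 1.306 × 10⁻¹³) = 4.166 × 10⁻²⁰ kg·m/s.
λ = h/p = 6.626 × 10⁻³⁴ / 4.166 × 10⁻²⁰ = 1.59 × 10⁻¹⁴ m = 15.9 fm.

λ = 15.9 fm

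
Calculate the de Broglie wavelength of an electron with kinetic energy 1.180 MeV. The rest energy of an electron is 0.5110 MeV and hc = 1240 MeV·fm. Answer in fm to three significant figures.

λ = 769 fm

Total energy E = KE + m₀c² = 1.180 + 0.5110 = 1.6910 MeV.
(pc)² = E² − (m₀c²)² = (1.6910)² − (0.5110)² = 2.598 MeV², so pc = 1.612 MeV.
λ = hc/(pc) = 1240 MeV·fm / 1.612 MeV = 769 fm.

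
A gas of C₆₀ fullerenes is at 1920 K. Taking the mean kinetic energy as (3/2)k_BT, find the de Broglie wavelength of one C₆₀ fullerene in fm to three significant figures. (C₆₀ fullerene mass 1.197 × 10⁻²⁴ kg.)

KE = (3/2)k_BT = 1.5 × 1.381 × 10⁻²³ × 1920 = 3.977 × 10⁻²⁰ J.
p = √(2mKE) = √(2 × 1.197 × 10⁻²⁴ × 3.977 × 10⁻²⁰) = 3.086 × 10⁻²² kg·m/s.
λ = h/p = 2.15 × 10⁻¹² m = 2150 fm.

λ = 2150 fm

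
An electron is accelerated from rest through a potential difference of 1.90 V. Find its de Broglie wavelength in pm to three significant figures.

λ = 890 pm

KE = eV = 1.602 × 10⁻¹⁹ × 1.900 = 3.044 × 10⁻¹⁹ J.
p = √(2mKE) = √(2 × 9.109 × 10⁻³¹ × 3.044 × 10⁻¹⁹) = 7.447 × 10⁻²⁵ kg·m/s.
λ = h/p = 6.626 × 10⁻³⁴ / 7.447 × 10⁻²⁵ = 8.90 × 10⁻¹⁰ m = 890 pm.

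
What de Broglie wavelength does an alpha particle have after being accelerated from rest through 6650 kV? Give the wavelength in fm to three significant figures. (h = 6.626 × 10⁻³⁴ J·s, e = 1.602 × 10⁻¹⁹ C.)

KE = 2eV = 2 × 1.602 × 10⁻¹⁹ × 6.650 × 10⁶ = 2.131 × 10⁻¹² J.
p = √(2mKE) = √(2 × 6.645 × 10⁻²⁷ × 2.131 × 10⁻¹²) = 1.683 × 10⁻¹⁹ kg·m/s.
λ = h/p = 6.626 × 10⁻³⁴ / 1.683 × 10⁻¹⁹ = 3.94 × 10⁻¹⁵ m = 3.94 fm.

λ = 3.94 fm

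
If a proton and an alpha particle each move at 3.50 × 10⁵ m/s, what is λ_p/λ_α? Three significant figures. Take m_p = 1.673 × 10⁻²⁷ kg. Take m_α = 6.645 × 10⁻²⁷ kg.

λ_p/λ_α = 3.97

At fixed v, p = mv so λ = h/(mv) ∝ 1/m.
λ_p/λ_α = m_α/m_p = 6.645 × 10⁻²⁷/1.673 × 10⁻²⁷ = 3.97.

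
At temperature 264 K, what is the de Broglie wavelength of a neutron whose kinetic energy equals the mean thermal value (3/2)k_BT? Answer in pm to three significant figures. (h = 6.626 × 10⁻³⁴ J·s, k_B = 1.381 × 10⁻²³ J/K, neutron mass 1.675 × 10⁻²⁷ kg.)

KE = (3/2)k_BT = 1.5 × 1.381 × 10⁻²³ × 264 = 5.469 × 10⁻²¹ J.
p = √(2mKE) = √(2 × 1.675 × 10⁻²⁷ × 5.469 × 10⁻²¹) = 4.280 × 10⁻²⁴ kg·m/s.
λ = h/p = 1.55 × 10⁻¹⁰ m = 155 pm.

λ = 155 pm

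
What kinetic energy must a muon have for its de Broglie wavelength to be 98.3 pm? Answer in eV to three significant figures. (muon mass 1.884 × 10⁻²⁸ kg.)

KE = 0.753 eV

p = h/λ = 6.626 × 10⁻³⁴ / 9.830 × 10⁻¹¹ = 6.741 × 10⁻²⁴ kg·m/s.
KE = p²/(2m) = (6.741 × 10⁻²⁴)² / (2 × 1.884 × 10⁻²⁸) = 1.206 × 10⁻¹⁹ J = 0.753 eV.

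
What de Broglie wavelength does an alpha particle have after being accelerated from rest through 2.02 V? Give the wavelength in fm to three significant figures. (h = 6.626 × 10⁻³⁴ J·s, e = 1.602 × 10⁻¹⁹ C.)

λ = 7140 fm

KE = 2eV = 2 × 1.602 × 10⁻¹⁹ × 2.020 = 6.472 × 10⁻¹⁹ J.
p = √(2mKE) = √(2 × 6.645 × 10⁻²⁷ × 6.472 × 10⁻¹⁹) = 9.274 × 10⁻²³ kg·m/s.
λ = h/p = 6.626 × 10⁻³⁴ / 9.274 × 10⁻²³ = 7.14 × 10⁻¹² m = 7140 fm.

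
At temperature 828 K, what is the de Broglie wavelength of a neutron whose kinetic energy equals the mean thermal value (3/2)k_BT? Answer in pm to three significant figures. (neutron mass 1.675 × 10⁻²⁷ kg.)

KE = (3/2)k_BT = 1.5 × 1.381 × 10⁻²³ × 828 = 1.715 × 10⁻²⁰ J.
p = √(2mKE) = √(2 × 1.675 × 10⁻²⁷ × 1.715 × 10⁻²⁰) = 7.580 × 10⁻²⁴ kg·m/s.
λ = h/p = 8.74 × 10⁻¹¹ m = 87.4 pm.

λ = 87.4 pm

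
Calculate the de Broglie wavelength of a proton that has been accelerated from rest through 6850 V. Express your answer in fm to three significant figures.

λ = 346 fm

KE = eV = 1.602 × 10⁻¹⁹ × 6850 = 1.097 × 10⁻¹⁵ J.
p = √(2mKE) = √(2 × 1.673 × 10⁻²⁷ × 1.097 × 10⁻¹⁵) = 1.916 × 10⁻²¹ kg·m/s.
λ = h/p = 6.626 × 10⁻³⁴ / 1.916 × 10⁻²¹ = 3.46 × 10⁻¹³ m = 346 fm.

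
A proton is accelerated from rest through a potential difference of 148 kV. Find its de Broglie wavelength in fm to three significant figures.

λ = 74.4 fm

KE = eV = 1.602 × 10⁻¹⁹ × 1.480 × 10⁵ = 2.371 × 10⁻¹⁴ J.
p = √(2mKE) = √(2 × 1.673 × 10⁻²⁷ × 2.371 × 10⁻¹⁴) = 8.907 × 10⁻²¹ kg·m/s.
λ = h/p = 6.626 × 10⁻³⁴ / 8.907 × 10⁻²¹ = 7.44 × 10⁻¹⁴ m = 74.4 fm.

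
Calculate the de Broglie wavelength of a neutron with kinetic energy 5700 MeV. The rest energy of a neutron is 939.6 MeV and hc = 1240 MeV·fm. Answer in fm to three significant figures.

λ = 0.189 fm

Total energy E = KE + m₀c² = 5700 + 939.6 = 6639.6 MeV.
(pc)² = E² − (m₀c²)² = (6639.6)² − (939.6)² = 4.320 × 10⁷ MeV², so pc = 6573 MeV.
λ = hc/(pc) = 1240 MeV·fm / 6573 MeV = 0.189 fm.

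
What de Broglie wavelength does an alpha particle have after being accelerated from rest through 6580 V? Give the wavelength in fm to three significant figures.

λ = 125 fm

KE = 2eV = 2 × 1.602 × 10⁻¹⁹ × 6580 = 2.108 × 10⁻¹⁵ J.
p = √(2mKE) = √(2 × 6.645 × 10⁻²⁷ × 2.108 × 10⁻¹⁵) = 5.293 × 10⁻²¹ kg·m/s.
λ = h/p = 6.626 × 10⁻³⁴ / 5.293 × 10⁻²¹ = 1.25 × 10⁻¹³ m = 125 fm.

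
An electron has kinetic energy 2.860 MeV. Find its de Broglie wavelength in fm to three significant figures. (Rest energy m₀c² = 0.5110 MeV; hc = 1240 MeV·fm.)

λ = 372 fm

Total energy E = KE + m₀c² = 2.860 + 0.5110 = 3.3710 MeV.
(pc)² = E² − (m₀c²)² = (3.3710)² − (0.5110)² = 11.10 MeV², so pc = 3.332 MeV.
λ = hc/(pc) = 1240 MeV·fm / 3.332 MeV = 372 fm.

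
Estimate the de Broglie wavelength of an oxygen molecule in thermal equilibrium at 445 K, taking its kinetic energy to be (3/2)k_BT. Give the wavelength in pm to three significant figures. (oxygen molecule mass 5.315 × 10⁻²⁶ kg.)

KE = (3/2)k_BT = 1.5 × 1.381 × 10⁻²³ × 445 = 9.218 × 10⁻²¹ J.
p = √(2mKE) = √(2 × 5.315 × 10⁻²⁶ × 9.218 × 10⁻²¹) = 3.130 × 10⁻²³ kg·m/s.
λ = h/p = 2.12 × 10⁻¹¹ m = 21.2 pm.

λ = 21.2 pm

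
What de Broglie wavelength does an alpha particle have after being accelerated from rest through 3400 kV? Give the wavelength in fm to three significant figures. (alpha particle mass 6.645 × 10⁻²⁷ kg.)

λ = 5.51 fm

KE = 2eV = 2 × 1.602 × 10⁻¹⁹ × 3.400 × 10⁶ = 1.089 × 10⁻¹² J.
p = √(2mKE) = √(2 × 6.645 × 10⁻²⁷ × 1.089 × 10⁻¹²) = 1.203 × 10⁻¹⁹ kg·m/s.
λ = h/p = 6.626 × 10⁻³⁴ / 1.203 × 10⁻¹⁹ = 5.51 × 10⁻¹⁵ m = 5.51 fm.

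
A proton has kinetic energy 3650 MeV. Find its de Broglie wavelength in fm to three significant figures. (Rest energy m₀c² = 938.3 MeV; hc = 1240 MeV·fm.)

Total energy E = KE + m₀c² = 3650 + 938.3 = 4588.3 MeV.
(pc)² = E² − (m₀c²)² = (4588.3)² − (938.3)² = 2.017 × 10⁷ MeV², so pc = 4491 MeV.
λ = hc/(pc) = 1240 MeV·fm / 4491 MeV = 0.276 fm.

λ = 0.276 fm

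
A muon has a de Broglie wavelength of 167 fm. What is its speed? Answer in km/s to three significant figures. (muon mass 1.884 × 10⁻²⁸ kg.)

p = h/λ = 6.626 × 10⁻³⁴ / 1.670 × 10⁻¹³ = 3.968 × 10⁻²¹ kg·m/s.
v = p/m = 3.968 × 10⁻²¹ / 1.884 × 10⁻²⁸ = 2.11 × 10⁷ m/s = 2.11 × 10⁴ km/s.

v = 2.11 × 10⁴ km/s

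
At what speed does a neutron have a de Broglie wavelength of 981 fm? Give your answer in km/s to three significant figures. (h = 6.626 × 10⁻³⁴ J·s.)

p = h/λ = 6.626 × 10⁻³⁴ / 9.810 × 10⁻¹³ = 6.754 × 10⁻²² kg·m/s.
v = p/m = 6.754 × 10⁻²² / 1.675 × 10⁻²⁷ = 4.03 × 10⁵ m/s = 403 km/s.

v = 403 km/s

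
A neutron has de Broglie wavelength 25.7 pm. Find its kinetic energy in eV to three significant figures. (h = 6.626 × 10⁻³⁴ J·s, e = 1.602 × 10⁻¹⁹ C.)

p = h/λ = 6.626 × 10⁻³⁴ / 2.570 × 10⁻¹¹ = 2.578 × 10⁻²³ kg·m/s.
KE = p²/(2m) = (2.578 × 10⁻²³)² / (2 × 1.675 × 10⁻²⁷) = 1.984 × 10⁻¹⁹ J = 1.24 eV.

KE = 1.24 eV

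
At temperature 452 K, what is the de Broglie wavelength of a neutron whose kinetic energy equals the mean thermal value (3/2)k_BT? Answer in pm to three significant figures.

KE = (3/2)k_BT = 1.5 × 1.381 × 10⁻²³ × 452 = 9.363 × 10⁻²¹ J.
p = √(2mKE) = √(2 × 1.675 × 10⁻²⁷ × 9.363 × 10⁻²¹) = 5.601 × 10⁻²⁴ kg·m/s.
λ = h/p = 1.18 × 10⁻¹⁰ m = 118 pm.

λ = 118 pm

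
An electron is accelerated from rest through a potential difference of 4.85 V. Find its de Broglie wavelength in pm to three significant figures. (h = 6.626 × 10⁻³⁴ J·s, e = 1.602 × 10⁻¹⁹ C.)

KE = eV = 1.602 × 10⁻¹⁹ × 4.850 = 7.770 × 10⁻¹⁹ J.
p = √(2mKE) = √(2 × 9.109 × 10⁻³¹ × 7.770 × 10⁻¹⁹) = 1.190 × 10⁻²⁴ kg·m/s.
λ = h/p = 6.626 × 10⁻³⁴ / 1.190 × 10⁻²⁴ = 5.57 × 10⁻¹⁰ m = 557 pm.

λ = 557 pm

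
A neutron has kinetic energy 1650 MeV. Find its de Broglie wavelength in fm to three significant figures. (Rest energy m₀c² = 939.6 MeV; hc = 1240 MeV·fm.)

Total energy E = KE + m₀c² = 1650 + 939.6 = 2589.6 MeV.
(pc)² = E² − (m₀c²)² = (2589.6)² − (939.6)² = 5.823 × 10⁶ MeV², so pc = 2413 MeV.
λ = hc/(pc) = 1240 MeV·fm / 2413 MeV = 0.514 fm.

λ = 0.514 fm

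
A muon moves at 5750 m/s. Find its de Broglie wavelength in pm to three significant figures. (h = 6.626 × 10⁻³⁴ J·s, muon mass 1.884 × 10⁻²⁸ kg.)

λ = 612 pm

p = mv = 1.884 × 10⁻²⁸ × 5750 = 1.083 × 10⁻²⁴ kg·m/s.
λ = h/p = 6.626 × 10⁻³⁴ / 1.083 × 10⁻²⁴ = 6.12 × 10⁻¹⁰ m = 612 pm.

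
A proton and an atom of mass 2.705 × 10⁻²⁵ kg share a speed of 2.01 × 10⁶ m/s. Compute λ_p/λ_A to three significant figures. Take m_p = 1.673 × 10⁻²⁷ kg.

λ_p/λ_A = 162

At fixed v, p = mv so λ = h/(mv) ∝ 1/m.
λ_p/λ_A = m_A/m_p = 2.705 × 10⁻²⁵/1.673 × 10⁻²⁷ = 162.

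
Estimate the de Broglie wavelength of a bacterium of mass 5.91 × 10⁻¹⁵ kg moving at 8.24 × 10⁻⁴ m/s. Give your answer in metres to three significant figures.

λ = 1.36 × 10⁻¹⁶ m

p = mv = 5.91 × 10⁻¹⁵ × 8.24 × 10⁻⁴ = 4.870 × 10⁻¹⁸ kg·m/s.
λ = h/p = 6.626 × 10⁻³⁴ / 4.870 × 10⁻¹⁸ = 1.36 × 10⁻¹⁶ m.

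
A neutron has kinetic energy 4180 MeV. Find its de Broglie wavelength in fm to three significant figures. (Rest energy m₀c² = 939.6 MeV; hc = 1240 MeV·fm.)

Total energy E = KE + m₀c² = 4180 + 939.6 = 5119.6 MeV.
(pc)² = E² − (m₀c²)² = (5119.6)² − (939.6)² = 2.533 × 10⁷ MeV², so pc = 5033 MeV.
λ = hc/(pc) = 1240 MeV·fm / 5033 MeV = 0.246 fm.

λ = 0.246 fm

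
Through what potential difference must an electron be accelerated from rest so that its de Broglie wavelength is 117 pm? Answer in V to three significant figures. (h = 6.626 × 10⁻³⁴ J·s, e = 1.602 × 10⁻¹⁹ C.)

p = h/λ = 6.626 × 10⁻³⁴ / 1.170 × 10⁻¹⁰ = 5.663 × 10⁻²⁴ kg·m/s.
KE = p²/(2m) = 1.760 × 10⁻¹⁷ J.
V = KE/e = 1.760 × 10⁻¹⁷ / (1.602 × 10⁻¹⁹) = 110 V.

V = 110 V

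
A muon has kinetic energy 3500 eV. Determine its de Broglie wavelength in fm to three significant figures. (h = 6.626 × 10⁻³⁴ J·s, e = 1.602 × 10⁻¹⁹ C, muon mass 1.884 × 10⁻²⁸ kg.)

KE = 3500 eV = 5.607 × 10⁻¹⁶ J.
p = √(2mKE) = √(2 × 1.884 × 10⁻²⁸ × 5.607 × 10⁻¹⁶) = 4.596 × 10⁻²² kg·m/s.
λ = h/p = 6.626 × 10⁻³⁴ / 4.596 × 10⁻²² = 1.44 × 10⁻¹² m = 1440 fm.

λ = 1440 fm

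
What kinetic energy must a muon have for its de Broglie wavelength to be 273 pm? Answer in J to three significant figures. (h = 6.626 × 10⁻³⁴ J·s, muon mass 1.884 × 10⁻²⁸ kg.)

p = h/λ = 6.626 × 10⁻³⁴ / 2.730 × 10⁻¹⁰ = 2.427 × 10⁻²⁴ kg·m/s.
KE = p²/(2m) = (2.427 × 10⁻²⁴)² / (2 × 1.884 × 10⁻²⁸) = 1.563 × 10⁻²⁰ J = 1.56 × 10⁻²⁰ J.

KE = 1.56 × 10⁻²⁰ J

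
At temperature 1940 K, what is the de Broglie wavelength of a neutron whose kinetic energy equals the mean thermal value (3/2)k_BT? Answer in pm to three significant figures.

λ = 57.1 pm

KE = (3/2)k_BT = 1.5 × 1.381 × 10⁻²³ × 1940 = 4.019 × 10⁻²⁰ J.
p = √(2mKE) = √(2 × 1.675 × 10⁻²⁷ × 4.019 × 10⁻²⁰) = 1.160 × 10⁻²³ kg·m/s.
λ = h/p = 5.71 × 10⁻¹¹ m = 57.1 pm.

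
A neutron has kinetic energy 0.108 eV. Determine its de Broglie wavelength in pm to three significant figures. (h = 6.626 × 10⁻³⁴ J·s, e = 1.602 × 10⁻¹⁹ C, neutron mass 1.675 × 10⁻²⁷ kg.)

λ = 87.0 pm

KE = 0.108 eV = 1.730 × 10⁻²⁰ J.
p = √(2mKE) = √(2 × 1.675 × 10⁻²⁷ × 1.730 × 10⁻²⁰) = 7.613 × 10⁻²⁴ kg·m/s.
λ = h/p = 6.626 × 10⁻³⁴ / 7.613 × 10⁻²⁴ = 8.70 × 10⁻¹¹ m = 87.0 pm.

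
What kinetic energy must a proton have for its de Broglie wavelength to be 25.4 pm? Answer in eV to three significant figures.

KE = 1.27 eV

p = h/λ = 6.626 × 10⁻³⁴ / 2.540 × 10⁻¹¹ = 2.609 × 10⁻²³ kg·m/s.
KE = p²/(2m) = (2.609 × 10⁻²³)² / (2 × 1.673 × 10⁻²⁷) = 2.034 × 10⁻¹⁹ J = 1.27 eV.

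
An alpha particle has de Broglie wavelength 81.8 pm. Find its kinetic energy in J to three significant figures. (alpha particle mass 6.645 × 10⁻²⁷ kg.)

KE = 4.94 × 10⁻²¹ J

p = h/λ = 6.626 × 10⁻³⁴ / 8.180 × 10⁻¹¹ = 8.100 × 10⁻²⁴ kg·m/s.
KE = p²/(2m) = (8.100 × 10⁻²⁴)² / (2 × 6.645 × 10⁻²⁷) = 4.937 × 10⁻²¹ J = 4.94 × 10⁻²¹ J.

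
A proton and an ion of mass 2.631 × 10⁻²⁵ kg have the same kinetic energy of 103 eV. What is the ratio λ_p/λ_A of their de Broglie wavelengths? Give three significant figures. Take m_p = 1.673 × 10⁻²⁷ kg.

At fixed KE, p = √(2mKE) so λ = h/p ∝ 1/√m.
λ_p/λ_A = √(m_A/m_p) = √(2.631 × 10⁻²⁵/1.673 × 10⁻²⁷) = √(157.3) = 12.5.

λ_p/λ_A = 12.5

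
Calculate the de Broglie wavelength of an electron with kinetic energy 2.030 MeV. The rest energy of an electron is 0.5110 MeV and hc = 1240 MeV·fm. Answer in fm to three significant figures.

Total energy E = KE + m₀c² = 2.030 + 0.5110 = 2.5410 MeV.
(pc)² = E² − (m₀c²)² = (2.5410)² − (0.5110)² = 6.196 MeV², so pc = 2.489 MeV.
λ = hc/(pc) = 1240 MeV·fm / 2.489 MeV = 498 fm.

λ = 498 fm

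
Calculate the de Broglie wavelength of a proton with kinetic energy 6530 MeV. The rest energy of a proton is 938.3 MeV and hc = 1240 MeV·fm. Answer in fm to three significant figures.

λ = 0.167 fm

Total energy E = KE + m₀c² = 6530 + 938.3 = 7468.3 MeV.
(pc)² = E² − (m₀c²)² = (7468.3)² − (938.3)² = 5.490 × 10⁷ MeV², so pc = 7409 MeV.
λ = hc/(pc) = 1240 MeV·fm / 7409 MeV = 0.167 fm.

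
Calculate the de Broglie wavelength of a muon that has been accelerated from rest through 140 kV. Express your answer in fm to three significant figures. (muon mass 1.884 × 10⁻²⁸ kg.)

λ = 228 fm

KE = eV = 1.602 × 10⁻¹⁹ × 1.400 × 10⁵ = 2.243 × 10⁻¹⁴ J.
p = √(2mKE) = √(2 × 1.884 × 10⁻²⁸ × 2.243 × 10⁻¹⁴) = 2.907 × 10⁻²¹ kg·m/s.
λ = h/p = 6.626 × 10⁻³⁴ / 2.907 × 10⁻²¹ = 2.28 × 10⁻¹³ m = 228 fm.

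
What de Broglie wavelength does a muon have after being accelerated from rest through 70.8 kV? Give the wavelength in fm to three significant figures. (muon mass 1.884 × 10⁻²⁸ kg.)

KE = eV = 1.602 × 10⁻¹⁹ × 7.080 × 10⁴ = 1.134 × 10⁻¹⁴ J.
p = √(2mKE) = √(2 × 1.884 × 10⁻²⁸ × 1.134 × 10⁻¹⁴) = 2.067 × 10⁻²¹ kg·m/s.
λ = h/p = 6.626 × 10⁻³⁴ / 2.067 × 10⁻²¹ = 3.21 × 10⁻¹³ m = 321 fm.

λ = 321 fm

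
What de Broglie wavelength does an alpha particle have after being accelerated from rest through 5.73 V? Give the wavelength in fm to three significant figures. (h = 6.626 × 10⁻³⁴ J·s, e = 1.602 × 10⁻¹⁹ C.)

λ = 4240 fm

KE = 2eV = 2 × 1.602 × 10⁻¹⁹ × 5.730 = 1.836 × 10⁻¹⁸ J.
p = √(2mKE) = √(2 × 6.645 × 10⁻²⁷ × 1.836 × 10⁻¹⁸) = 1.562 × 10⁻²² kg·m/s.
λ = h/p = 6.626 × 10⁻³⁴ / 1.562 × 10⁻²² = 4.24 × 10⁻¹² m = 4240 fm.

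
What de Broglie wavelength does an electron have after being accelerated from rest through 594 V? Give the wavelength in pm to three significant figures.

λ = 50.3 pm

KE = eV = 1.602 × 10⁻¹⁹ × 594.0 = 9.516 × 10⁻¹⁷ J.
p = √(2mKE) = √(2 × 9.109 × 10⁻³¹ × 9.516 × 10⁻¹⁷) = 1.317 × 10⁻²³ kg·m/s.
λ = h/p = 6.626 × 10⁻³⁴ / 1.317 × 10⁻²³ = 5.03 × 10⁻¹¹ m = 50.3 pm.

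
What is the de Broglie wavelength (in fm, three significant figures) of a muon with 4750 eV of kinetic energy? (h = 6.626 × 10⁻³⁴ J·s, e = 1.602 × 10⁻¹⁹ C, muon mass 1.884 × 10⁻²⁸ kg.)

λ = 1240 fm

KE = 4750 eV = 7.610 × 10⁻¹⁶ J.
p = √(2mKE) = √(2 × 1.884 × 10⁻²⁸ × 7.610 × 10⁻¹⁶) = 5.355 × 10⁻²² kg·m/s.
λ = h/p = 6.626 × 10⁻³⁴ / 5.355 × 10⁻²² = 1.24 × 10⁻¹² m = 1240 fm.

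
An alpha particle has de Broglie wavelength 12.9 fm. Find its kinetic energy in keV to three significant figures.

KE = 1240 keV

p = h/λ = 6.626 × 10⁻³⁴ / 1.290 × 10⁻¹⁴ = 5.136 × 10⁻²⁰ kg·m/s.
KE = p²/(2m) = (5.136 × 10⁻²⁰)² / (2 × 6.645 × 10⁻²⁷) = 1.985 × 10⁻¹³ J = 1240 keV.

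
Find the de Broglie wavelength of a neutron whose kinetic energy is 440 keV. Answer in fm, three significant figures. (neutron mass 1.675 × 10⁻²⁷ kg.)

λ = 43.1 fm

KE = 440 keV = 7.049 × 10⁻¹⁴ J.
p = √(2mKE) = √(2 × 1.675 × 10⁻²⁷ × 7.049 × 10⁻¹⁴) = 1.537 × 10⁻²⁰ kg·m/s.
λ = h/p = 6.626 × 10⁻³⁴ / 1.537 × 10⁻²⁰ = 4.31 × 10⁻¹⁴ m = 43.1 fm.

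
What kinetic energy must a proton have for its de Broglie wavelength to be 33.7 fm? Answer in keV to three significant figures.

KE = 721 keV

p = h/λ = 6.626 × 10⁻³⁴ / 3.370 × 10⁻¹⁴ = 1.966 × 10⁻²⁰ kg·m/s.
KE = p²/(2m) = (1.966 × 10⁻²⁰)² / (2 × 1.673 × 10⁻²⁷) = 1.155 × 10⁻¹³ J = 721 keV.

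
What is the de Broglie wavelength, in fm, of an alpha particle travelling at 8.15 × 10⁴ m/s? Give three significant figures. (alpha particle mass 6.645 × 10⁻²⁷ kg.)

λ = 1220 fm

p = mv = 6.645 × 10⁻²⁷ × 8.15 × 10⁴ = 5.416 × 10⁻²² kg·m/s.
λ = h/p = 6.626 × 10⁻³⁴ / 5.416 × 10⁻²² = 1.22 × 10⁻¹² m = 1220 fm.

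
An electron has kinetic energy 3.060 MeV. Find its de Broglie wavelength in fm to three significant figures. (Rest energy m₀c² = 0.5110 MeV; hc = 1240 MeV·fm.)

λ = 351 fm

Total energy E = KE + m₀c² = 3.060 + 0.5110 = 3.5710 MeV.
(pc)² = E² − (m₀c²)² = (3.5710)² − (0.5110)² = 12.49 MeV², so pc = 3.534 MeV.
λ = hc/(pc) = 1240 MeV·fm / 3.534 MeV = 351 fm.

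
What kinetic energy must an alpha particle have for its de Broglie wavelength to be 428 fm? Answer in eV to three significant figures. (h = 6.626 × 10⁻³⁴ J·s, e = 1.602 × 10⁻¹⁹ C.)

KE = 1130 eV

p = h/λ = 6.626 × 10⁻³⁴ / 4.280 × 10⁻¹³ = 1.548 × 10⁻²¹ kg·m/s.
KE = p²/(2m) = (1.548 × 10⁻²¹)² / (2 × 6.645 × 10⁻²⁷) = 1.803 × 10⁻¹⁶ J = 1130 eV.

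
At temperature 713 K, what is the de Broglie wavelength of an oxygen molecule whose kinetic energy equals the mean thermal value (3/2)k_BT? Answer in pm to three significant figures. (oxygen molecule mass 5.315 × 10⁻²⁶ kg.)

KE = (3/2)k_BT = 1.5 × 1.381 × 10⁻²³ × 713 = 1.477 × 10⁻²⁰ J.
p = √(2mKE) = √(2 × 5.315 × 10⁻²⁶ × 1.477 × 10⁻²⁰) = 3.962 × 10⁻²³ kg·m/s.
λ = h/p = 1.67 × 10⁻¹¹ m = 16.7 pm.

λ = 16.7 pm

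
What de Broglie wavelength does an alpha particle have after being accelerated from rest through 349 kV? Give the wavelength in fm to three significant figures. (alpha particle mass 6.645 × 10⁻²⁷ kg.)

λ = 17.2 fm

KE = 2eV = 2 × 1.602 × 10⁻¹⁹ × 3.490 × 10⁵ = 1.118 × 10⁻¹³ J.
p = √(2mKE) = √(2 × 6.645 × 10⁻²⁷ × 1.118 × 10⁻¹³) = 3.855 × 10⁻²⁰ kg·m/s.
λ = h/p = 6.626 × 10⁻³⁴ / 3.855 × 10⁻²⁰ = 1.72 × 10⁻¹⁴ m = 17.2 fm.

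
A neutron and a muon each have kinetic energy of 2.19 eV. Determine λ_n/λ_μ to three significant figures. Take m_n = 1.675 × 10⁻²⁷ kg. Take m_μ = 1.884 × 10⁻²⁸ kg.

λ_n/λ_μ = 0.335

At fixed KE, p = √(2mKE) so λ = h/p ∝ 1/√m.
λ_n/λ_μ = √(m_μ/m_n) = √(1.884 × 10⁻²⁸/1.675 × 10⁻²⁷) = √(0.1125) = 0.335.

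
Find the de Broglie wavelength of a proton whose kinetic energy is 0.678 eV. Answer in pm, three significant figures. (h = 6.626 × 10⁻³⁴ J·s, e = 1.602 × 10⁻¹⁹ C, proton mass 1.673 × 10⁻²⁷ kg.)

λ = 34.8 pm

KE = 0.678 eV = 1.086 × 10⁻¹⁹ J.
p = √(2mKE) = √(2 × 1.673 × 10⁻²⁷ × 1.086 × 10⁻¹⁹) = 1.906 × 10⁻²³ kg·m/s.
λ = h/p = 6.626 × 10⁻³⁴ / 1.906 × 10⁻²³ = 3.48 × 10⁻¹¹ m = 34.8 pm.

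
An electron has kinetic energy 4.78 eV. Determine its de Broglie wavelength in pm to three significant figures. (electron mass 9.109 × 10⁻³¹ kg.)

λ = 561 pm

KE = 4.78 eV = 7.658 × 10⁻¹⁹ J.
p = √(2mKE) = √(2 × 9.109 × 10⁻³¹ × 7.658 × 10⁻¹⁹) = 1.181 × 10⁻²⁴ kg·m/s.
λ = h/p = 6.626 × 10⁻³⁴ / 1.181 × 10⁻²⁴ = 5.61 × 10⁻¹⁰ m = 561 pm.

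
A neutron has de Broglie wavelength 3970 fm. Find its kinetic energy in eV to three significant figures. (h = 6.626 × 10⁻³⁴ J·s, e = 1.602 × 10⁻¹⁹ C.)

p = h/λ = 6.626 × 10⁻³⁴ / 3.970 × 10⁻¹² = 1.669 × 10⁻²² kg·m/s.
KE = p²/(2m) = (1.669 × 10⁻²²)² / (2 × 1.675 × 10⁻²⁷) = 8.315 × 10⁻¹⁸ J = 51.9 eV.

KE = 51.9 eV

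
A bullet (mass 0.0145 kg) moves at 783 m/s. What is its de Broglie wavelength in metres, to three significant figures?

λ = 5.84 × 10⁻³⁵ m

p = mv = 0.0145 × 783 = 1.135 × 10¹ kg·m/s.
λ = h/p = 6.626 × 10⁻³⁴ / 1.135 × 10¹ = 5.84 × 10⁻³⁵ m.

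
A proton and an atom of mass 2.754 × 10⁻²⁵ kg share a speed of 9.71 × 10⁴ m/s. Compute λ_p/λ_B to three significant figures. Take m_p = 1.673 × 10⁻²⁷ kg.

At fixed v, p = mv so λ = h/(mv) ∝ 1/m.
λ_p/λ_B = m_B/m_p = 2.754 × 10⁻²⁵/1.673 × 10⁻²⁷ = 165.

λ_p/λ_B = 165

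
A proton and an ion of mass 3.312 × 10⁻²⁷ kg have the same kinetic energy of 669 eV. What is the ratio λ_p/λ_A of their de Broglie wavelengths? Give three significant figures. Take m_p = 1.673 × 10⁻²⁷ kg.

λ_p/λ_A = 1.41

At fixed KE, p = √(2mKE) so λ = h/p ∝ 1/√m.
λ_p/λ_A = √(m_A/m_p) = √(3.312 × 10⁻²⁷/1.673 × 10⁻²⁷) = √(1.980) = 1.41.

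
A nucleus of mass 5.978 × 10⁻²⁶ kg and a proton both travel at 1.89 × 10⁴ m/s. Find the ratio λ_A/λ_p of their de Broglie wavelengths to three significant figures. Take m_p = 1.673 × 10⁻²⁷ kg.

λ_A/λ_p = 0.0280

At fixed v, p = mv so λ = h/(mv) ∝ 1/m.
λ_A/λ_p = m_p/m_A = 1.673 × 10⁻²⁷/5.978 × 10⁻²⁶ = 0.0280.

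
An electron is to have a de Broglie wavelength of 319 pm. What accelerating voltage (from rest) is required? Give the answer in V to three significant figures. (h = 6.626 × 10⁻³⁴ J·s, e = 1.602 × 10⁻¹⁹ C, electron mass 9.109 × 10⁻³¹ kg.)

V = 14.8 V

p = h/λ = 6.626 × 10⁻³⁴ / 3.190 × 10⁻¹⁰ = 2.077 × 10⁻²⁴ kg·m/s.
KE = p²/(2m) = 2.368 × 10⁻¹⁸ J.
V = KE/e = 2.368 × 10⁻¹⁸ / (1.602 × 10⁻¹⁹) = 14.8 V.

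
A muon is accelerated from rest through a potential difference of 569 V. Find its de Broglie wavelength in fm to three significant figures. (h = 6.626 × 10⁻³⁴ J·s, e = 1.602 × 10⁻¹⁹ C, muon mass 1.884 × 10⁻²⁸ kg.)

λ = 3580 fm

KE = eV = 1.602 × 10⁻¹⁹ × 569.0 = 9.115 × 10⁻¹⁷ J.
p = √(2mKE) = √(2 × 1.884 × 10⁻²⁸ × 9.115 × 10⁻¹⁷) = 1.853 × 10⁻²² kg·m/s.
λ = h/p = 6.626 × 10⁻³⁴ / 1.853 × 10⁻²² = 3.58 × 10⁻¹² m = 3580 fm.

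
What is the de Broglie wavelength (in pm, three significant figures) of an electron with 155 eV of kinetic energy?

λ = 98.5 pm

KE = 155 eV = 2.483 × 10⁻¹⁷ J.
p = √(2mKE) = √(2 × 9.109 × 10⁻³¹ × 2.483 × 10⁻¹⁷) = 6.726 × 10⁻²⁴ kg·m/s.
λ = h/p = 6.626 × 10⁻³⁴ / 6.726 × 10⁻²⁴ = 9.85 × 10⁻¹¹ m = 98.5 pm.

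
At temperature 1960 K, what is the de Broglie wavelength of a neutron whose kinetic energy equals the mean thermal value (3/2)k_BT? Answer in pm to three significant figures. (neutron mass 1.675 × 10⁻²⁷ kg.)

KE = (3/2)k_BT = 1.5 × 1.381 × 10⁻²³ × 1960 = 4.060 × 10⁻²⁰ J.
p = √(2mKE) = √(2 × 1.675 × 10⁻²⁷ × 4.060 × 10⁻²⁰) = 1.166 × 10⁻²³ kg·m/s.
λ = h/p = 5.68 × 10⁻¹¹ m = 56.8 pm.

λ = 56.8 pm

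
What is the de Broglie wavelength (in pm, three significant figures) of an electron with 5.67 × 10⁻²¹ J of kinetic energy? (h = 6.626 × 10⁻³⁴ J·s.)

λ = 6520 pm

p = √(2mKE) = √(2 × 9.109 × 10⁻³¹ × 5.670 × 10⁻²¹) = 1.016 × 10⁻²⁵ kg·m/s.
λ = h/p = 6.626 × 10⁻³⁴ / 1.016 × 10⁻²⁵ = 6.52 × 10⁻⁹ m = 6520 pm.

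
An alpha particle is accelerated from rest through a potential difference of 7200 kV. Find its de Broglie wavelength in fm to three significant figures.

λ = 3.78 fm

KE = 2eV = 2 × 1.602 × 10⁻¹⁹ × 7.200 × 10⁶ = 2.307 × 10⁻¹² J.
p = √(2mKE) = √(2 × 6.645 × 10⁻²⁷ × 2.307 × 10⁻¹²) = 1.751 × 10⁻¹⁹ kg·m/s.
λ = h/p = 6.626 × 10⁻³⁴ / 1.751 × 10⁻¹⁹ = 3.78 × 10⁻¹⁵ m = 3.78 fm.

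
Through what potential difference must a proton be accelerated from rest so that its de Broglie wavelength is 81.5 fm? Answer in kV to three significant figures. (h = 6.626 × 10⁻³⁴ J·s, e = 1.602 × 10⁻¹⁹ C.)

p = h/λ = 6.626 × 10⁻³⁴ / 8.150 × 10⁻¹⁴ = 8.130 × 10⁻²¹ kg·m/s.
KE = p²/(2m) = 1.975 × 10⁻¹⁴ J.
V = KE/e = 1.975 × 10⁻¹⁴ / (1.602 × 10⁻¹⁹) = 123 kV.

V = 123 kV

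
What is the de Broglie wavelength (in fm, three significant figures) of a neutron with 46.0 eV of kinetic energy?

λ = 4220 fm

KE = 46.0 eV = 7.369 × 10⁻¹⁸ J.
p = √(2mKE) = √(2 × 1.675 × 10⁻²⁷ × 7.369 × 10⁻¹⁸) = 1.571 × 10⁻²² kg·m/s.
λ = h/p = 6.626 × 10⁻³⁴ / 1.571 × 10⁻²² = 4.22 × 10⁻¹² m = 4220 fm.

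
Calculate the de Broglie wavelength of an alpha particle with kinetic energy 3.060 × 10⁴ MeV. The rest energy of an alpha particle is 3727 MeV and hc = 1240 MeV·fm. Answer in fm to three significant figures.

Total energy E = KE + m₀c² = 3.060 × 10⁴ + 3727 = 34327 MeV.
(pc)² = E² − (m₀c²)² = (34327)² − (3727)² = 1.164 × 10⁹ MeV², so pc = 3.412 × 10⁴ MeV.
λ = hc/(pc) = 1240 MeV·fm / 3.412 × 10⁴ MeV = 0.0363 fm.

λ = 0.0363 fm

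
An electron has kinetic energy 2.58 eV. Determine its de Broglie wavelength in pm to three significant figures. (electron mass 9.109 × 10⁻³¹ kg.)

λ = 764 pm

KE = 2.58 eV = 4.133 × 10⁻¹⁹ J.
p = √(2mKE) = √(2 × 9.109 × 10⁻³¹ × 4.133 × 10⁻¹⁹) = 8.677 × 10⁻²⁵ kg·m/s.
λ = h/p = 6.626 × 10⁻³⁴ / 8.677 × 10⁻²⁵ = 7.64 × 10⁻¹⁰ m = 764 pm.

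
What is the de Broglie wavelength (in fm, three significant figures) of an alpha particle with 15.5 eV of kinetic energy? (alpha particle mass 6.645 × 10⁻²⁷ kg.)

KE = 15.5 eV = 2.483 × 10⁻¹⁸ J.
p = √(2mKE) = √(2 × 6.645 × 10⁻²⁷ × 2.483 × 10⁻¹⁸) = 1.817 × 10⁻²² kg·m/s.
λ = h/p = 6.626 × 10⁻³⁴ / 1.817 × 10⁻²² = 3.65 × 10⁻¹² m = 3650 fm.

λ = 3650 fm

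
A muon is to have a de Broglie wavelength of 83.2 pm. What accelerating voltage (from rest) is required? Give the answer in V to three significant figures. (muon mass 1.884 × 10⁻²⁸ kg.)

p = h/λ = 6.626 × 10⁻³⁴ / 8.320 × 10⁻¹¹ = 7.964 × 10⁻²⁴ kg·m/s.
KE = p²/(2m) = 1.683 × 10⁻¹⁹ J.
V = KE/e = 1.683 × 10⁻¹⁹ / (1.602 × 10⁻¹⁹) = 1.05 V.

V = 1.05 V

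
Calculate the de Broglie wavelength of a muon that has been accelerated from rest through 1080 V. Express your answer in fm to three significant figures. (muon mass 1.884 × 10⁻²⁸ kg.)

λ = 2600 fm

KE = eV = 1.602 × 10⁻¹⁹ × 1080 = 1.730 × 10⁻¹⁶ J.
p = √(2mKE) = √(2 × 1.884 × 10⁻²⁸ × 1.730 × 10⁻¹⁶) = 2.553 × 10⁻²² kg·m/s.
λ = h/p = 6.626 × 10⁻³⁴ / 2.553 × 10⁻²² = 2.60 × 10⁻¹² m = 2600 fm.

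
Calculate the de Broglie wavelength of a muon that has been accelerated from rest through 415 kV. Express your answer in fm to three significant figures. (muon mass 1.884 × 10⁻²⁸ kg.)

KE = eV = 1.602 × 10⁻¹⁹ × 4.150 × 10⁵ = 6.648 × 10⁻¹⁴ J.
p = √(2mKE) = √(2 × 1.884 × 10⁻²⁸ × 6.648 × 10⁻¹⁴) = 5.005 × 10⁻²¹ kg·m/s.
λ = h/p = 6.626 × 10⁻³⁴ / 5.005 × 10⁻²¹ = 1.32 × 10⁻¹³ m = 132 fm.

λ = 132 fm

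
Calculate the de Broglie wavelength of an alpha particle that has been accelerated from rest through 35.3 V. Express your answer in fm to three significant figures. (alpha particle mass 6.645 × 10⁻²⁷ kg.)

λ = 1710 fm

KE = 2eV = 2 × 1.602 × 10⁻¹⁹ × 35.30 = 1.131 × 10⁻¹⁷ J.
p = √(2mKE) = √(2 × 6.645 × 10⁻²⁷ × 1.131 × 10⁻¹⁷) = 3.877 × 10⁻²² kg·m/s.
λ = h/p = 6.626 × 10⁻³⁴ / 3.877 × 10⁻²² = 1.71 × 10⁻¹² m = 1710 fm.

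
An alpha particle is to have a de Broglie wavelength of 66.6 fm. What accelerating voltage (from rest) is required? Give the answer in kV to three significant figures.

V = 23.2 kV

p = h/λ = 6.626 × 10⁻³⁴ / 6.660 × 10⁻¹⁴ = 9.949 × 10⁻²¹ kg·m/s.
KE = p²/(2m) = 7.448 × 10⁻¹⁵ J.
V = KE/2e = 7.448 × 10⁻¹⁵ / (2 × 1.602 × 10⁻¹⁹) = 23.2 kV.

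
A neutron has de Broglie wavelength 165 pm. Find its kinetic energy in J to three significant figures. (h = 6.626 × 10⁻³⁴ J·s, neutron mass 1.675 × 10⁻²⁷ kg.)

KE = 4.81 × 10⁻²¹ J

p = h/λ = 6.626 × 10⁻³⁴ / 1.650 × 10⁻¹⁰ = 4.016 × 10⁻²⁴ kg·m/s.
KE = p²/(2m) = (4.016 × 10⁻²⁴)² / (2 × 1.675 × 10⁻²⁷) = 4.814 × 10⁻²¹ J = 4.81 × 10⁻²¹ J.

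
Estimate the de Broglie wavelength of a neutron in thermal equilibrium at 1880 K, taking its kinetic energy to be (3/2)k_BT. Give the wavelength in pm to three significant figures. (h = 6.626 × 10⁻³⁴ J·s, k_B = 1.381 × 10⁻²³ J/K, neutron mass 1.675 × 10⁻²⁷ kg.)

KE = (3/2)k_BT = 1.5 × 1.381 × 10⁻²³ × 1880 = 3.894 × 10⁻²⁰ J.
p = √(2mKE) = √(2 × 1.675 × 10⁻²⁷ × 3.894 × 10⁻²⁰) = 1.142 × 10⁻²³ kg·m/s.
λ = h/p = 5.80 × 10⁻¹¹ m = 58.0 pm.

λ = 58.0 pm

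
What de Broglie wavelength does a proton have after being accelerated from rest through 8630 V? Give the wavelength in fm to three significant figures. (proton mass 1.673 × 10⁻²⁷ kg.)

λ = 308 fm

KE = eV = 1.602 × 10⁻¹⁹ × 8630 = 1.383 × 10⁻¹⁵ J.
p = √(2mKE) = √(2 × 1.673 × 10⁻²⁷ × 1.383 × 10⁻¹⁵) = 2.151 × 10⁻²¹ kg·m/s.
λ = h/p = 6.626 × 10⁻³⁴ / 2.151 × 10⁻²¹ = 3.08 × 10⁻¹³ m = 308 fm.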